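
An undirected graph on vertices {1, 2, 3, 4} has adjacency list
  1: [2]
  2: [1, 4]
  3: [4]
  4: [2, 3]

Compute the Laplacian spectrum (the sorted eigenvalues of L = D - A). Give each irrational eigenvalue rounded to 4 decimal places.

[0, 0.5858, 2, 3.4142]

Reading degrees in the order [1, 2, 3, 4] gives [1, 2, 1, 2]; set D = diag(1, 2, 1, 2) and form L = D - A. Since every row of L sums to 0, the all-ones vector is in the kernel and 0 is an eigenvalue. The single zero eigenvalue shows the graph is connected. The largest eigenvalue, 3.4142, is at most the vertex count 4.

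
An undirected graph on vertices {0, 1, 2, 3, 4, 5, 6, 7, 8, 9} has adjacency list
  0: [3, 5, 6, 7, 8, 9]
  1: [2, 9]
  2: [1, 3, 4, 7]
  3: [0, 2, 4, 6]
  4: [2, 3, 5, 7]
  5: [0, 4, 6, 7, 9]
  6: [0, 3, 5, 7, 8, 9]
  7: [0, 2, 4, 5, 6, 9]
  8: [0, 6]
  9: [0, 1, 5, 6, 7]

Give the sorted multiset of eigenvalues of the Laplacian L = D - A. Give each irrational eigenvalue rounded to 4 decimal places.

Each diagonal entry of L is the vertex degree and each off-diagonal entry is -1 where an edge is present, 0 otherwise; in the order [0, 1, 2, 3, 4, 5, 6, 7, 8, 9] the diagonal is [6, 2, 4, 4, 4, 5, 6, 6, 2, 5]. The multiplicity of 0 as a Laplacian eigenvalue equals the number of connected components. The eigenvalues sum to 44, which equals trace(L) = 2|E|.

[0, 1.4478, 2.0755, 3.0501, 4.2738, 5.0964, 6.3165, 6.8579, 7, 7.8819]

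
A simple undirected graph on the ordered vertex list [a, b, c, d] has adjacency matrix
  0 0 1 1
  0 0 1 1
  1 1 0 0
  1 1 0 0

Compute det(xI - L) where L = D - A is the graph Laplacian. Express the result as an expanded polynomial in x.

Each diagonal entry of L is the vertex degree and each off-diagonal entry is -1 where an edge is present, 0 otherwise; in the order [a, b, c, d] the diagonal is [2, 2, 2, 2]. Computing det(xI - L) by cofactor expansion (or equivalently via sum-over-permutations) gives x^4 - 8x^3 + 20x^2 - 16x. The constant term is 0 because L is singular (the all-ones vector lies in its kernel). There is one zero in the spectrum, matching the 1 component. By the matrix-tree theorem the graph has (1/4) * product of the nonzero eigenvalues = 4 spanning trees.

x^4 - 8x^3 + 20x^2 - 16x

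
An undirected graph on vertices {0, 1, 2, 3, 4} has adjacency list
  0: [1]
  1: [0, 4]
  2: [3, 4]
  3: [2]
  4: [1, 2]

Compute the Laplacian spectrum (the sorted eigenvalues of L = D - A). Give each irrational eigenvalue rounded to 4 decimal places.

With the vertex order [0, 1, 2, 3, 4], the degrees are [1, 2, 2, 1, 2], giving D = diag(1, 2, 2, 1, 2) and L = D - A. Diagonalising L (or applying a numerical eigensolver to the 5x5 matrix) gives the spectrum above. The single zero eigenvalue shows the graph is connected. There is one zero in the spectrum, matching the 1 component.

[0, 0.3820, 1.3820, 2.6180, 3.6180]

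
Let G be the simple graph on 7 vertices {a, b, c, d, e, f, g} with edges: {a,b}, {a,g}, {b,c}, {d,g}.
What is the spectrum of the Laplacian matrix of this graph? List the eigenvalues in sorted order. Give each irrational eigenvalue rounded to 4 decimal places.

With the vertex order [a, b, c, d, e, f, g], the degrees are [2, 2, 1, 1, 0, 0, 2], giving D = diag(2, 2, 1, 1, 0, 0, 2) and L = D - A. Diagonalising L (or applying a numerical eigensolver to the 7x7 matrix) gives the spectrum above. The 3 zero eigenvalues correspond to the 3 connected components. The largest eigenvalue, 3.6180, is at most the vertex count 7. The eigenvalues sum to 8, which equals trace(L) = 2|E|.

[0, 0, 0, 0.3820, 1.3820, 2.6180, 3.6180]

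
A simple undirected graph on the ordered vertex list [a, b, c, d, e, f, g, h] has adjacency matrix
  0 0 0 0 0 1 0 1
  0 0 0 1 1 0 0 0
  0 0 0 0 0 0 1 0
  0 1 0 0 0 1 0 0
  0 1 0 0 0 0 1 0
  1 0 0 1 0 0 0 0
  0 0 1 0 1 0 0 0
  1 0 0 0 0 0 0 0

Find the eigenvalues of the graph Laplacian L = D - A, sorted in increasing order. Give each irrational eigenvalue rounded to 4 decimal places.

[0, 0.1522, 0.5858, 1.2346, 2, 2.7654, 3.4142, 3.8478]

Each diagonal entry of L is the vertex degree and each off-diagonal entry is -1 where an edge is present, 0 otherwise; in the order [a, b, c, d, e, f, g, h] the diagonal is [2, 2, 1, 2, 2, 2, 2, 1]. L is symmetric positive semidefinite, so every eigenvalue is real and nonnegative. The single zero eigenvalue shows the graph is connected. There is one zero in the spectrum, matching the 1 component.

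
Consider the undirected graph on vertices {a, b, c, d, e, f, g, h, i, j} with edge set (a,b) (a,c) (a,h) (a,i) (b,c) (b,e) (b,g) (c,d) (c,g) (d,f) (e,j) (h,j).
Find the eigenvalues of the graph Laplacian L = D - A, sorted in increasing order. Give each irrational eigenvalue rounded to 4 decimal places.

[0, 0.3434, 0.7464, 1, 1.7749, 2.4202, 2.9100, 3.8572, 5.3278, 5.6201]

Each diagonal entry of L is the vertex degree and each off-diagonal entry is -1 where an edge is present, 0 otherwise; in the order [a, b, c, d, e, f, g, h, i, j] the diagonal is [4, 4, 4, 2, 2, 1, 2, 2, 1, 2]. Diagonalising L (or applying a numerical eigensolver to the 10x10 matrix) gives the spectrum above. The largest eigenvalue, 5.6201, is at most the vertex count 10. There is one zero in the spectrum, matching the 1 component.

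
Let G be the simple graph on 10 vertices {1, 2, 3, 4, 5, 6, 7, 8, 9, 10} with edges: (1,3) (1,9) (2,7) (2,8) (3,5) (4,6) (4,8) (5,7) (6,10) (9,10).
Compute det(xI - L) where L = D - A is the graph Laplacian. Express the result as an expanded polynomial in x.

x^10 - 20x^9 + 170x^8 - 800x^7 + 2275x^6 - 4004x^5 + 4290x^4 - 2640x^3 + 825x^2 - 100x

With the vertex order [1, 2, 3, 4, 5, 6, 7, 8, 9, 10], the degrees are [2, 2, 2, 2, 2, 2, 2, 2, 2, 2], giving D = diag(2, 2, 2, 2, 2, 2, 2, 2, 2, 2) and L = D - A. Computing det(xI - L) by cofactor expansion (or equivalently via sum-over-permutations) gives x^10 - 20x^9 + 170x^8 - 800x^7 + 2275x^6 - 4004x^5 + 4290x^4 - 2640x^3 + 825x^2 - 100x. Since p(0) = det(-L) = 0, x divides p(x). The largest eigenvalue, 4, is at most the vertex count 10.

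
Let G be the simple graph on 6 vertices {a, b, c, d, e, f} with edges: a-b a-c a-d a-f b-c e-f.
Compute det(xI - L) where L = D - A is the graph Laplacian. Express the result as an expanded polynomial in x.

x^6 - 12x^5 + 51x^4 - 94x^3 + 72x^2 - 18x

Reading degrees in the order [a, b, c, d, e, f] gives [4, 2, 2, 1, 1, 2]; set D = diag(4, 2, 2, 1, 1, 2) and form L = D - A. Computing det(xI - L) by cofactor expansion (or equivalently via sum-over-permutations) gives x^6 - 12x^5 + 51x^4 - 94x^3 + 72x^2 - 18x. Since p(0) = det(-L) = 0, x divides p(x). By the matrix-tree theorem the graph has (1/6) * product of the nonzero eigenvalues = 3 spanning trees. There is one zero in the spectrum, matching the 1 component.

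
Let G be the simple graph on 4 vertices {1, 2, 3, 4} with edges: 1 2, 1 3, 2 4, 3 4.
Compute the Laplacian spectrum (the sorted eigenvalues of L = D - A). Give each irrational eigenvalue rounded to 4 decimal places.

[0, 2, 2, 4]

Reading degrees in the order [1, 2, 3, 4] gives [2, 2, 2, 2]; set D = diag(2, 2, 2, 2) and form L = D - A. The multiplicity of 0 as a Laplacian eigenvalue equals the number of connected components. The single zero eigenvalue shows the graph is connected. The largest eigenvalue, 4, is at most the vertex count 4.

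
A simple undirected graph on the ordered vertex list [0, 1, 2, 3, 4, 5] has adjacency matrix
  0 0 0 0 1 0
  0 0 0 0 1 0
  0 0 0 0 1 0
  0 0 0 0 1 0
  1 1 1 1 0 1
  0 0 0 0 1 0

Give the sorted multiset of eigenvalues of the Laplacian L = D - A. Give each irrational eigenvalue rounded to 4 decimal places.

Reading degrees in the order [0, 1, 2, 3, 4, 5] gives [1, 1, 1, 1, 5, 1]; set D = diag(1, 1, 1, 1, 5, 1) and form L = D - A. Diagonalising L (or applying a numerical eigensolver to the 6x6 matrix) gives the spectrum above. The single zero eigenvalue shows the graph is connected.

[0, 1, 1, 1, 1, 6]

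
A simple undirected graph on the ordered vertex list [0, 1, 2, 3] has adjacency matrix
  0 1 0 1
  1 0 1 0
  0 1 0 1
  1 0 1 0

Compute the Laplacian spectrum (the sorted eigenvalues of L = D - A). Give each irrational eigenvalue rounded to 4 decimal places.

With the vertex order [0, 1, 2, 3], the degrees are [2, 2, 2, 2], giving D = diag(2, 2, 2, 2) and L = D - A. L is symmetric positive semidefinite, so every eigenvalue is real and nonnegative.

[0, 2, 2, 4]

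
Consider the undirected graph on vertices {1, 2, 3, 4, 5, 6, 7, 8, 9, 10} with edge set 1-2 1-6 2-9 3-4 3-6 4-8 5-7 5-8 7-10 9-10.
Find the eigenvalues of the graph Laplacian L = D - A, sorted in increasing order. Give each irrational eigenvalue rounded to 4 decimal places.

With the vertex order [1, 2, 3, 4, 5, 6, 7, 8, 9, 10], the degrees are [2, 2, 2, 2, 2, 2, 2, 2, 2, 2], giving D = diag(2, 2, 2, 2, 2, 2, 2, 2, 2, 2) and L = D - A. Diagonalising L (or applying a numerical eigensolver to the 10x10 matrix) gives the spectrum above. There is one zero in the spectrum, matching the 1 component.

[0, 0.3820, 0.3820, 1.3820, 1.3820, 2.6180, 2.6180, 3.6180, 3.6180, 4]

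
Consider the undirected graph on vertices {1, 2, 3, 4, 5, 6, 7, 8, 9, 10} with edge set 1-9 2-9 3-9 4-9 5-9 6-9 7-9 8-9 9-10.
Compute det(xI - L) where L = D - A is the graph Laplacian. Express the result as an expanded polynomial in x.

x^10 - 18x^9 + 108x^8 - 336x^7 + 630x^6 - 756x^5 + 588x^4 - 288x^3 + 81x^2 - 10x

Reading degrees in the order [1, 2, 3, 4, 5, 6, 7, 8, 9, 10] gives [1, 1, 1, 1, 1, 1, 1, 1, 9, 1]; set D = diag(1, 1, 1, 1, 1, 1, 1, 1, 9, 1) and form L = D - A. Computing det(xI - L) by cofactor expansion (or equivalently via sum-over-permutations) gives x^10 - 18x^9 + 108x^8 - 336x^7 + 630x^6 - 756x^5 + 588x^4 - 288x^3 + 81x^2 - 10x. The coefficient of x^9 equals -trace(L) = -18, matching the sum of degrees. By the matrix-tree theorem the graph has (1/10) * product of the nonzero eigenvalues = 1 spanning tree.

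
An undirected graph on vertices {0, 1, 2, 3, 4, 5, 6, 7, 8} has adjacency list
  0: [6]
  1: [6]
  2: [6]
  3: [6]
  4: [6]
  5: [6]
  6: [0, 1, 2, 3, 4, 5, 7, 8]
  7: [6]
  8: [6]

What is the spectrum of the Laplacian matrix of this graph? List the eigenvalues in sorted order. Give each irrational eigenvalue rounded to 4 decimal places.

Each diagonal entry of L is the vertex degree and each off-diagonal entry is -1 where an edge is present, 0 otherwise; in the order [0, 1, 2, 3, 4, 5, 6, 7, 8] the diagonal is [1, 1, 1, 1, 1, 1, 8, 1, 1]. Diagonalising L (or applying a numerical eigensolver to the 9x9 matrix) gives the spectrum above. The single zero eigenvalue shows the graph is connected. The largest eigenvalue, 9, is at most the vertex count 9.

[0, 1, 1, 1, 1, 1, 1, 1, 9]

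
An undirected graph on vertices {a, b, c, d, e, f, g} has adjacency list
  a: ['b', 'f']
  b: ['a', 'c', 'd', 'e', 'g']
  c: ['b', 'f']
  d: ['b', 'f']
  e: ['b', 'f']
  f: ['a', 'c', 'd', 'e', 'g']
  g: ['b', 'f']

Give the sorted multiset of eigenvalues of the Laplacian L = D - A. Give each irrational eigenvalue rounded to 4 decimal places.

With the vertex order [a, b, c, d, e, f, g], the degrees are [2, 5, 2, 2, 2, 5, 2], giving D = diag(2, 5, 2, 2, 2, 5, 2) and L = D - A. The multiplicity of 0 as a Laplacian eigenvalue equals the number of connected components.

[0, 2, 2, 2, 2, 5, 7]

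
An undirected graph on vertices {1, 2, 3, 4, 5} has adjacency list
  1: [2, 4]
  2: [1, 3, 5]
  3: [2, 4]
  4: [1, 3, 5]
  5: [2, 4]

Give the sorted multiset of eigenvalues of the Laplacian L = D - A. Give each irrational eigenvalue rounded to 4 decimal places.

With the vertex order [1, 2, 3, 4, 5], the degrees are [2, 3, 2, 3, 2], giving D = diag(2, 3, 2, 3, 2) and L = D - A. L is symmetric positive semidefinite, so every eigenvalue is real and nonnegative. The single zero eigenvalue shows the graph is connected. The largest eigenvalue, 5, is at most the vertex count 5.

[0, 2, 2, 3, 5]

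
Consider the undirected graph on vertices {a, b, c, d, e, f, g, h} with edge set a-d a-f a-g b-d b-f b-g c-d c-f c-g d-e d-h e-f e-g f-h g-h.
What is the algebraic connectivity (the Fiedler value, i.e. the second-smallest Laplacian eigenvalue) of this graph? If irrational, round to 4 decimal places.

Each diagonal entry of L is the vertex degree and each off-diagonal entry is -1 where an edge is present, 0 otherwise; in the order [a, b, c, d, e, f, g, h] the diagonal is [3, 3, 3, 5, 3, 5, 5, 3]. The sorted Laplacian eigenvalues are [0, 3, 3, 3, 3, 5, 5, 8]; the algebraic connectivity is the second entry, 3. By the matrix-tree theorem the graph has (1/8) * product of the nonzero eigenvalues = 2025 spanning trees.

3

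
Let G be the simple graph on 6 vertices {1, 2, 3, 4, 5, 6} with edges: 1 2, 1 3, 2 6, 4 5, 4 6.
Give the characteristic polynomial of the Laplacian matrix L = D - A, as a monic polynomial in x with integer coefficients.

x^6 - 10x^5 + 36x^4 - 56x^3 + 35x^2 - 6x

Reading degrees in the order [1, 2, 3, 4, 5, 6] gives [2, 2, 1, 2, 1, 2]; set D = diag(2, 2, 1, 2, 1, 2) and form L = D - A. Computing det(xI - L) by cofactor expansion (or equivalently via sum-over-permutations) gives x^6 - 10x^5 + 36x^4 - 56x^3 + 35x^2 - 6x. Since p(0) = det(-L) = 0, x divides p(x). The eigenvalues sum to 10, which equals trace(L) = 2|E|. By the matrix-tree theorem the graph has (1/6) * product of the nonzero eigenvalues = 1 spanning tree.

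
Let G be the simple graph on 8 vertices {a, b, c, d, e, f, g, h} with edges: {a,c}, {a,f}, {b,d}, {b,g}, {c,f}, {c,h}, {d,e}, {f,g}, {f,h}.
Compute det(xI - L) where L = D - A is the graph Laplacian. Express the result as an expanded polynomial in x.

x^8 - 18x^7 + 130x^6 - 482x^5 + 971x^4 - 1026x^3 + 488x^2 - 64x

Reading degrees in the order [a, b, c, d, e, f, g, h] gives [2, 2, 3, 2, 1, 4, 2, 2]; set D = diag(2, 2, 3, 2, 1, 4, 2, 2) and form L = D - A. Computing det(xI - L) by cofactor expansion (or equivalently via sum-over-permutations) gives x^8 - 18x^7 + 130x^6 - 482x^5 + 971x^4 - 1026x^3 + 488x^2 - 64x. Since p(0) = det(-L) = 0, x divides p(x). The eigenvalues sum to 18, which equals trace(L) = 2|E|.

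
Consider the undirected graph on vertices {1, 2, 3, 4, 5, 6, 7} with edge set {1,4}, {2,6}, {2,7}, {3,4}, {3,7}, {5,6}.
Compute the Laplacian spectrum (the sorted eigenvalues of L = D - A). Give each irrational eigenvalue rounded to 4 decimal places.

[0, 0.1981, 0.7530, 1.5550, 2.4450, 3.2470, 3.8019]

With the vertex order [1, 2, 3, 4, 5, 6, 7], the degrees are [1, 2, 2, 2, 1, 2, 2], giving D = diag(1, 2, 2, 2, 1, 2, 2) and L = D - A. Diagonalising L (or applying a numerical eigensolver to the 7x7 matrix) gives the spectrum above. The single zero eigenvalue shows the graph is connected. There is one zero in the spectrum, matching the 1 component. The eigenvalues sum to 12, which equals trace(L) = 2|E|.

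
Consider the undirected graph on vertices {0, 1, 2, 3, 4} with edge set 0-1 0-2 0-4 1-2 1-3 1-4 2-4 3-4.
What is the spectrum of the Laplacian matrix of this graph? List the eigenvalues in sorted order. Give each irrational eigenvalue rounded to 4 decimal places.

With the vertex order [0, 1, 2, 3, 4], the degrees are [3, 4, 3, 2, 4], giving D = diag(3, 4, 3, 2, 4) and L = D - A. Since every row of L sums to 0, the all-ones vector is in the kernel and 0 is an eigenvalue. The largest eigenvalue, 5, is at most the vertex count 5.

[0, 2, 4, 5, 5]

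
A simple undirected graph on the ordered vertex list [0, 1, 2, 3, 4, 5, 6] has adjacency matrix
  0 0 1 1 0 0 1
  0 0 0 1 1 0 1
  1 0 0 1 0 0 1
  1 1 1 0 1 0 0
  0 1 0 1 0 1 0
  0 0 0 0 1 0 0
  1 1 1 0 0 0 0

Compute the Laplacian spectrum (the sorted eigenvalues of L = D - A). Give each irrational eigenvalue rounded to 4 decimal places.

Reading degrees in the order [0, 1, 2, 3, 4, 5, 6] gives [3, 3, 3, 4, 3, 1, 3]; set D = diag(3, 3, 3, 4, 3, 1, 3) and form L = D - A. The multiplicity of 0 as a Laplacian eigenvalue equals the number of connected components. The single zero eigenvalue shows the graph is connected. By the matrix-tree theorem the graph has (1/7) * product of the nonzero eigenvalues = 64 spanning trees.

[0, 0.6665, 2.1496, 3.1327, 4, 4.4741, 5.5771]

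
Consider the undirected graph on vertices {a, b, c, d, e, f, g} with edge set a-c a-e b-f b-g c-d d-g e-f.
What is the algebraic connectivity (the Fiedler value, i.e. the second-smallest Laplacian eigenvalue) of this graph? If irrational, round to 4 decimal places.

0.7530

With the vertex order [a, b, c, d, e, f, g], the degrees are [2, 2, 2, 2, 2, 2, 2], giving D = diag(2, 2, 2, 2, 2, 2, 2) and L = D - A. Computing the eigenvalues of L and sorting gives [0, 0.7530, 0.7530, 2.4450, 2.4450, 3.8019, 3.8019]. The Fiedler value lambda_2 = 0.7530 is strictly positive, so the graph is connected. There is one zero in the spectrum, matching the 1 component. The eigenvalues sum to 14, which equals trace(L) = 2|E|.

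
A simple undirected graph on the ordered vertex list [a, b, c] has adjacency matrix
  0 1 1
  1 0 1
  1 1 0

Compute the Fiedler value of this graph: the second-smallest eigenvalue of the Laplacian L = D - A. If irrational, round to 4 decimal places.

3

Reading degrees in the order [a, b, c] gives [2, 2, 2]; set D = diag(2, 2, 2) and form L = D - A. The sorted Laplacian eigenvalues are [0, 3, 3]; the algebraic connectivity is the second entry, 3.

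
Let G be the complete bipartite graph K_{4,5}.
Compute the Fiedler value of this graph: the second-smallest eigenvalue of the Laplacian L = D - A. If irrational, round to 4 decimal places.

4

The graph has 9 vertices and degree multiset [5, 5, 5, 5, 4, 4, 4, 4, 4]; D is the diagonal matrix of degrees and L = D - A. The smallest Laplacian eigenvalue is always 0. The next one, lambda_2 = 4, measures how hard the graph is to disconnect: larger values mean better connectivity. There is one zero in the spectrum, matching the 1 component.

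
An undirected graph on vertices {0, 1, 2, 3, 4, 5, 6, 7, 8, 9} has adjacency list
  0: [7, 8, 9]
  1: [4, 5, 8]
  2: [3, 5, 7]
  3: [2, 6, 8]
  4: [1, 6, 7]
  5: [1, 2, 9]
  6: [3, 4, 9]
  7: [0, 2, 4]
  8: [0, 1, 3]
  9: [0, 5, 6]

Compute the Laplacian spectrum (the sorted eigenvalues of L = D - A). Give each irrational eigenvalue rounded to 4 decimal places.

Reading degrees in the order [0, 1, 2, 3, 4, 5, 6, 7, 8, 9] gives [3, 3, 3, 3, 3, 3, 3, 3, 3, 3]; set D = diag(3, 3, 3, 3, 3, 3, 3, 3, 3, 3) and form L = D - A. L is symmetric positive semidefinite, so every eigenvalue is real and nonnegative. The single zero eigenvalue shows the graph is connected.

[0, 2, 2, 2, 2, 2, 5, 5, 5, 5]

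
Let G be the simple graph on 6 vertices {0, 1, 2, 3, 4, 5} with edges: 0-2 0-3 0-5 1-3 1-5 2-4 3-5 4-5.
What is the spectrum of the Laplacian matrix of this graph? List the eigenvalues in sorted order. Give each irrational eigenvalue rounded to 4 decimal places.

Reading degrees in the order [0, 1, 2, 3, 4, 5] gives [3, 2, 2, 3, 2, 4]; set D = diag(3, 2, 2, 3, 2, 4) and form L = D - A. Diagonalising L (or applying a numerical eigensolver to the 6x6 matrix) gives the spectrum above. By the matrix-tree theorem the graph has (1/6) * product of the nonzero eigenvalues = 29 spanning trees.

[0, 1.1088, 2.2954, 3, 4.3174, 5.2784]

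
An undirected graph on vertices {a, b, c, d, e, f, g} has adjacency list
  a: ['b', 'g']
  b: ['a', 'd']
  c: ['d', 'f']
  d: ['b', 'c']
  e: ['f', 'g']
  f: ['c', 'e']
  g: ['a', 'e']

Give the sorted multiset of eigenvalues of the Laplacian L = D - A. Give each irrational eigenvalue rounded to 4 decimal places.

[0, 0.7530, 0.7530, 2.4450, 2.4450, 3.8019, 3.8019]

Reading degrees in the order [a, b, c, d, e, f, g] gives [2, 2, 2, 2, 2, 2, 2]; set D = diag(2, 2, 2, 2, 2, 2, 2) and form L = D - A. The multiplicity of 0 as a Laplacian eigenvalue equals the number of connected components. The single zero eigenvalue shows the graph is connected. There is one zero in the spectrum, matching the 1 component.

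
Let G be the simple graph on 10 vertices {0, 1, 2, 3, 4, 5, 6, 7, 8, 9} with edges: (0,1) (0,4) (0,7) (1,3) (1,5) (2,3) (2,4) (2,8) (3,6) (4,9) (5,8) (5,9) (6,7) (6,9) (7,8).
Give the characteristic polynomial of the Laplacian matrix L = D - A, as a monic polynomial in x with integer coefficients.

With the vertex order [0, 1, 2, 3, 4, 5, 6, 7, 8, 9], the degrees are [3, 3, 3, 3, 3, 3, 3, 3, 3, 3], giving D = diag(3, 3, 3, 3, 3, 3, 3, 3, 3, 3) and L = D - A. Computing det(xI - L) by cofactor expansion (or equivalently via sum-over-permutations) gives x^10 - 30x^9 + 390x^8 - 2880x^7 + 13305x^6 - 39882x^5 + 77640x^4 - 94800x^3 + 66000x^2 - 20000x. The constant term is 0 because L is singular (the all-ones vector lies in its kernel).

x^10 - 30x^9 + 390x^8 - 2880x^7 + 13305x^6 - 39882x^5 + 77640x^4 - 94800x^3 + 66000x^2 - 20000x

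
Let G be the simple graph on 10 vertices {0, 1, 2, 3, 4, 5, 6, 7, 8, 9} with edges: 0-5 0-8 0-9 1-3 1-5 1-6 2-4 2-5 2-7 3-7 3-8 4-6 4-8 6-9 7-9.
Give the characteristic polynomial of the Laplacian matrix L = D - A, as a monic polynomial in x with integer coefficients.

x^10 - 30x^9 + 390x^8 - 2880x^7 + 13305x^6 - 39882x^5 + 77640x^4 - 94800x^3 + 66000x^2 - 20000x

With the vertex order [0, 1, 2, 3, 4, 5, 6, 7, 8, 9], the degrees are [3, 3, 3, 3, 3, 3, 3, 3, 3, 3], giving D = diag(3, 3, 3, 3, 3, 3, 3, 3, 3, 3) and L = D - A. L has integer entries, so p(x) = det(xI - L) has integer coefficients. Expanding the determinant yields x^10 - 30x^9 + 390x^8 - 2880x^7 + 13305x^6 - 39882x^5 + 77640x^4 - 94800x^3 + 66000x^2 - 20000x. The coefficient of x^9 equals -trace(L) = -30, matching the sum of degrees. The eigenvalues sum to 30, which equals trace(L) = 2|E|. By the matrix-tree theorem the graph has (1/10) * product of the nonzero eigenvalues = 2000 spanning trees.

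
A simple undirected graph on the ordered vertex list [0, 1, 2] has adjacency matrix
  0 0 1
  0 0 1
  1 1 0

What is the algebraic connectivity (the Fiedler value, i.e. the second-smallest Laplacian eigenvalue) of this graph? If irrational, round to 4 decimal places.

Reading degrees in the order [0, 1, 2] gives [1, 1, 2]; set D = diag(1, 1, 2) and form L = D - A. Computing the eigenvalues of L and sorting gives [0, 1, 3]. The Fiedler value lambda_2 = 1 is strictly positive, so the graph is connected. The largest eigenvalue, 3, is at most the vertex count 3. The eigenvalues sum to 4, which equals trace(L) = 2|E|.

1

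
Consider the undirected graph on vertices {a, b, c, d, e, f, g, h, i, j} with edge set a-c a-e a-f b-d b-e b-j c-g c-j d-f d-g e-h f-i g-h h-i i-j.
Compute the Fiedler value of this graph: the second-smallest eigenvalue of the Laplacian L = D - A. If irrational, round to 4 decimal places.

Each diagonal entry of L is the vertex degree and each off-diagonal entry is -1 where an edge is present, 0 otherwise; in the order [a, b, c, d, e, f, g, h, i, j] the diagonal is [3, 3, 3, 3, 3, 3, 3, 3, 3, 3]. The smallest Laplacian eigenvalue is always 0. The next one, lambda_2 = 2, measures how hard the graph is to disconnect: larger values mean better connectivity. By the matrix-tree theorem the graph has (1/10) * product of the nonzero eigenvalues = 2000 spanning trees.

2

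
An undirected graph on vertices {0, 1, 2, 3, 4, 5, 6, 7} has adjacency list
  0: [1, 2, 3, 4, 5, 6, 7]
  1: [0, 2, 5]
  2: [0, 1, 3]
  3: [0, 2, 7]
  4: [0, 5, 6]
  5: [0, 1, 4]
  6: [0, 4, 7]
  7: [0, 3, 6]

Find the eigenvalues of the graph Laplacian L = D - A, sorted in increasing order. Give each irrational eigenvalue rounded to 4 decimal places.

With the vertex order [0, 1, 2, 3, 4, 5, 6, 7], the degrees are [7, 3, 3, 3, 3, 3, 3, 3], giving D = diag(7, 3, 3, 3, 3, 3, 3, 3) and L = D - A. Since every row of L sums to 0, the all-ones vector is in the kernel and 0 is an eigenvalue. The single zero eigenvalue shows the graph is connected. There is one zero in the spectrum, matching the 1 component.

[0, 1.7530, 1.7530, 3.4450, 3.4450, 4.8019, 4.8019, 8]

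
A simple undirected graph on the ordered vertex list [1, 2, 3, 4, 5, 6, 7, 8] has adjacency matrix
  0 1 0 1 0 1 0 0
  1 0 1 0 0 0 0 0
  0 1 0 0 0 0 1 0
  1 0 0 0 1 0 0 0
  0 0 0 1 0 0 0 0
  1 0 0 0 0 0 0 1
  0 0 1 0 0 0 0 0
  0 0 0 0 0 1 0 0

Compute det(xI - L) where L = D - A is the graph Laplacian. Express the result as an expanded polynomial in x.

With the vertex order [1, 2, 3, 4, 5, 6, 7, 8], the degrees are [3, 2, 2, 2, 1, 2, 1, 1], giving D = diag(3, 2, 2, 2, 1, 2, 1, 1) and L = D - A. Computing det(xI - L) by cofactor expansion (or equivalently via sum-over-permutations) gives x^8 - 14x^7 + 77x^6 - 212x^5 + 307x^4 - 224x^3 + 72x^2 - 8x. Since p(0) = det(-L) = 0, x divides p(x). There is one zero in the spectrum, matching the 1 component.

x^8 - 14x^7 + 77x^6 - 212x^5 + 307x^4 - 224x^3 + 72x^2 - 8x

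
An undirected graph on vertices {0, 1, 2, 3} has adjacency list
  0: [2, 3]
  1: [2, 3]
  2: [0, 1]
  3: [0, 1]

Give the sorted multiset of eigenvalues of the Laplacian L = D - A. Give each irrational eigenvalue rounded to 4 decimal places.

With the vertex order [0, 1, 2, 3], the degrees are [2, 2, 2, 2], giving D = diag(2, 2, 2, 2) and L = D - A. L is symmetric positive semidefinite, so every eigenvalue is real and nonnegative. By the matrix-tree theorem the graph has (1/4) * product of the nonzero eigenvalues = 4 spanning trees. There is one zero in the spectrum, matching the 1 component.

[0, 2, 2, 4]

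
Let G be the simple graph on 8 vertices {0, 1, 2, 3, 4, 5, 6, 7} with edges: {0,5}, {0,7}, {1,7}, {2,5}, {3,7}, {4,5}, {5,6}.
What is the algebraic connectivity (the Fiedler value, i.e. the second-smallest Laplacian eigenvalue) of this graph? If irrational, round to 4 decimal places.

Reading degrees in the order [0, 1, 2, 3, 4, 5, 6, 7] gives [2, 1, 1, 1, 1, 4, 1, 3]; set D = diag(2, 1, 1, 1, 1, 4, 1, 3) and form L = D - A. The smallest Laplacian eigenvalue is always 0. The next one, lambda_2 = 0.2384, measures how hard the graph is to disconnect: larger values mean better connectivity. By the matrix-tree theorem the graph has (1/8) * product of the nonzero eigenvalues = 1 spanning tree.

0.2384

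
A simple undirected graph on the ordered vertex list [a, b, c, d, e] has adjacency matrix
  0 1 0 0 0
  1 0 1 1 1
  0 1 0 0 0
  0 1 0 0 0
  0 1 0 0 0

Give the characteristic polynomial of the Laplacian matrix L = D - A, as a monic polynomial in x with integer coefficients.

Each diagonal entry of L is the vertex degree and each off-diagonal entry is -1 where an edge is present, 0 otherwise; in the order [a, b, c, d, e] the diagonal is [1, 4, 1, 1, 1]. L has integer entries, so p(x) = det(xI - L) has integer coefficients. Expanding the determinant yields x^5 - 8x^4 + 18x^3 - 16x^2 + 5x. The constant term is 0 because L is singular (the all-ones vector lies in its kernel). The largest eigenvalue, 5, is at most the vertex count 5. There is one zero in the spectrum, matching the 1 component.

x^5 - 8x^4 + 18x^3 - 16x^2 + 5x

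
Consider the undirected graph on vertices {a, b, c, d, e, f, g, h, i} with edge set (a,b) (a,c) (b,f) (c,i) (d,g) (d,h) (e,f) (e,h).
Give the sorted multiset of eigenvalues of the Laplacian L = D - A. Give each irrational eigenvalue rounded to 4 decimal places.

Reading degrees in the order [a, b, c, d, e, f, g, h, i] gives [2, 2, 2, 2, 2, 2, 1, 2, 1]; set D = diag(2, 2, 2, 2, 2, 2, 1, 2, 1) and form L = D - A. L is symmetric positive semidefinite, so every eigenvalue is real and nonnegative. The single zero eigenvalue shows the graph is connected. There is one zero in the spectrum, matching the 1 component.

[0, 0.1206, 0.4679, 1, 1.6527, 2.3473, 3, 3.5321, 3.8794]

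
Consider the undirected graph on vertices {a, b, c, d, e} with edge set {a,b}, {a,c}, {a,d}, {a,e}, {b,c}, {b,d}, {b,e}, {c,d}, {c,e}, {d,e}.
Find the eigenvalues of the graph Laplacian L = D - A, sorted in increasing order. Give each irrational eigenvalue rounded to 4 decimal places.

[0, 5, 5, 5, 5]

With the vertex order [a, b, c, d, e], the degrees are [4, 4, 4, 4, 4], giving D = diag(4, 4, 4, 4, 4) and L = D - A. The multiplicity of 0 as a Laplacian eigenvalue equals the number of connected components. The single zero eigenvalue shows the graph is connected.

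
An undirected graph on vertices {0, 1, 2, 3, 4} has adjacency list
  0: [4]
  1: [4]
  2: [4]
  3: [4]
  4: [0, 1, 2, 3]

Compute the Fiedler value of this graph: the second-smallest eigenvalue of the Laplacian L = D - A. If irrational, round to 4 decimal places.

1

Reading degrees in the order [0, 1, 2, 3, 4] gives [1, 1, 1, 1, 4]; set D = diag(1, 1, 1, 1, 4) and form L = D - A. The smallest Laplacian eigenvalue is always 0. The next one, lambda_2 = 1, measures how hard the graph is to disconnect: larger values mean better connectivity. The largest eigenvalue, 5, is at most the vertex count 5.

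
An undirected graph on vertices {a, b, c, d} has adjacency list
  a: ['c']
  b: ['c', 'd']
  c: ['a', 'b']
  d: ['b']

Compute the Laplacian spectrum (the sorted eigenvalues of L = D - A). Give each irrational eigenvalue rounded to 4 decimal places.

With the vertex order [a, b, c, d], the degrees are [1, 2, 2, 1], giving D = diag(1, 2, 2, 1) and L = D - A. Since every row of L sums to 0, the all-ones vector is in the kernel and 0 is an eigenvalue. The single zero eigenvalue shows the graph is connected. By the matrix-tree theorem the graph has (1/4) * product of the nonzero eigenvalues = 1 spanning tree.

[0, 0.5858, 2, 3.4142]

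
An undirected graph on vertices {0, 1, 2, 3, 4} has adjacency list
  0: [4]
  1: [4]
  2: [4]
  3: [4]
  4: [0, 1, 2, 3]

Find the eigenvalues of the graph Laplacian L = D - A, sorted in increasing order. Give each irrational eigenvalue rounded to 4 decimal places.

Each diagonal entry of L is the vertex degree and each off-diagonal entry is -1 where an edge is present, 0 otherwise; in the order [0, 1, 2, 3, 4] the diagonal is [1, 1, 1, 1, 4]. The multiplicity of 0 as a Laplacian eigenvalue equals the number of connected components. The single zero eigenvalue shows the graph is connected. The largest eigenvalue, 5, is at most the vertex count 5.

[0, 1, 1, 1, 5]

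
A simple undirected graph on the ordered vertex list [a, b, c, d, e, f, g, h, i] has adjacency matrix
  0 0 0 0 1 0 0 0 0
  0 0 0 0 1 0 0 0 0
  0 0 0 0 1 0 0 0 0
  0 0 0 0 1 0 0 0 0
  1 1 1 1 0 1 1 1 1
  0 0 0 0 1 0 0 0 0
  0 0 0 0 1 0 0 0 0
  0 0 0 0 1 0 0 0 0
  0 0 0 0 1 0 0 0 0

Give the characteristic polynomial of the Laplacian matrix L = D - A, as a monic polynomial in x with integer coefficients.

With the vertex order [a, b, c, d, e, f, g, h, i], the degrees are [1, 1, 1, 1, 8, 1, 1, 1, 1], giving D = diag(1, 1, 1, 1, 8, 1, 1, 1, 1) and L = D - A. The eigenvalues of L are [0, 1, 1, 1, 1, 1, 1, 1, 9]; the characteristic polynomial is the product of (x - lambda_i), which multiplies out to x^9 - 16x^8 + 84x^7 - 224x^6 + 350x^5 - 336x^4 + 196x^3 - 64x^2 + 9x. Since p(0) = det(-L) = 0, x divides p(x). By the matrix-tree theorem the graph has (1/9) * product of the nonzero eigenvalues = 1 spanning tree.

x^9 - 16x^8 + 84x^7 - 224x^6 + 350x^5 - 336x^4 + 196x^3 - 64x^2 + 9x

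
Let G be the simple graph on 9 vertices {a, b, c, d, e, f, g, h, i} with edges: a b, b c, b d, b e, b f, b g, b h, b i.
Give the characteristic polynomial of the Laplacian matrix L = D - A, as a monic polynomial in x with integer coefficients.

Reading degrees in the order [a, b, c, d, e, f, g, h, i] gives [1, 8, 1, 1, 1, 1, 1, 1, 1]; set D = diag(1, 8, 1, 1, 1, 1, 1, 1, 1) and form L = D - A. Computing det(xI - L) by cofactor expansion (or equivalently via sum-over-permutations) gives x^9 - 16x^8 + 84x^7 - 224x^6 + 350x^5 - 336x^4 + 196x^3 - 64x^2 + 9x. The coefficient of x^8 equals -trace(L) = -16, matching the sum of degrees. By the matrix-tree theorem the graph has (1/9) * product of the nonzero eigenvalues = 1 spanning tree.

x^9 - 16x^8 + 84x^7 - 224x^6 + 350x^5 - 336x^4 + 196x^3 - 64x^2 + 9x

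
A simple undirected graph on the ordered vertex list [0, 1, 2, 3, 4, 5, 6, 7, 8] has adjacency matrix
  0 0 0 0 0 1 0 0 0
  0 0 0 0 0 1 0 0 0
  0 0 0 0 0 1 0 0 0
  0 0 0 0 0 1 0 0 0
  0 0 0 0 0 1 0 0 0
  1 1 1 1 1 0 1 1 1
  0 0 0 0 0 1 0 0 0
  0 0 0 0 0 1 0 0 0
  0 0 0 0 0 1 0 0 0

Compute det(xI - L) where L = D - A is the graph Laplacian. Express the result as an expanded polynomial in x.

x^9 - 16x^8 + 84x^7 - 224x^6 + 350x^5 - 336x^4 + 196x^3 - 64x^2 + 9x

Reading degrees in the order [0, 1, 2, 3, 4, 5, 6, 7, 8] gives [1, 1, 1, 1, 1, 8, 1, 1, 1]; set D = diag(1, 1, 1, 1, 1, 8, 1, 1, 1) and form L = D - A. The eigenvalues of L are [0, 1, 1, 1, 1, 1, 1, 1, 9]; the characteristic polynomial is the product of (x - lambda_i), which multiplies out to x^9 - 16x^8 + 84x^7 - 224x^6 + 350x^5 - 336x^4 + 196x^3 - 64x^2 + 9x. The coefficient of x^8 equals -trace(L) = -16, matching the sum of degrees. The eigenvalues sum to 16, which equals trace(L) = 2|E|. There is one zero in the spectrum, matching the 1 component.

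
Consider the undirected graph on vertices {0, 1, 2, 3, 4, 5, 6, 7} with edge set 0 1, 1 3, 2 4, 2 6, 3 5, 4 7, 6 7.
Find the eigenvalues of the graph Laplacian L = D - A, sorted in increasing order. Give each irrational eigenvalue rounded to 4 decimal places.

[0, 0, 0.5858, 2, 2, 2, 3.4142, 4]

Reading degrees in the order [0, 1, 2, 3, 4, 5, 6, 7] gives [1, 2, 2, 2, 2, 1, 2, 2]; set D = diag(1, 2, 2, 2, 2, 1, 2, 2) and form L = D - A. Since every row of L sums to 0, the all-ones vector is in the kernel and 0 is an eigenvalue. The 2 zero eigenvalues correspond to the 2 connected components. There are 2 zeros in the spectrum, matching the 2 components.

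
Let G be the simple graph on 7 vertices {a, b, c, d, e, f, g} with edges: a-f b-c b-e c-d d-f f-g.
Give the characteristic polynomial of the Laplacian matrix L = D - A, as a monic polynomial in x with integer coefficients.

Reading degrees in the order [a, b, c, d, e, f, g] gives [1, 2, 2, 2, 1, 3, 1]; set D = diag(1, 2, 2, 2, 1, 3, 1) and form L = D - A. Computing det(xI - L) by cofactor expansion (or equivalently via sum-over-permutations) gives x^7 - 12x^6 + 54x^5 - 114x^4 + 116x^3 - 52x^2 + 7x. The coefficient of x^6 equals -trace(L) = -12, matching the sum of degrees. The largest eigenvalue, 4.2283, is at most the vertex count 7.

x^7 - 12x^6 + 54x^5 - 114x^4 + 116x^3 - 52x^2 + 7x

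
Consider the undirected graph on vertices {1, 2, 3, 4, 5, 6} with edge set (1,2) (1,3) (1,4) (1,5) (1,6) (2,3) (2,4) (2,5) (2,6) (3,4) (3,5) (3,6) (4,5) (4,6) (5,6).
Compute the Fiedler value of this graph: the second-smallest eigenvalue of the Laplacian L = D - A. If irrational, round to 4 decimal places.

6

Each diagonal entry of L is the vertex degree and each off-diagonal entry is -1 where an edge is present, 0 otherwise; in the order [1, 2, 3, 4, 5, 6] the diagonal is [5, 5, 5, 5, 5, 5]. Computing the eigenvalues of L and sorting gives [0, 6, 6, 6, 6, 6]. The Fiedler value lambda_2 = 6 is strictly positive, so the graph is connected. By the matrix-tree theorem the graph has (1/6) * product of the nonzero eigenvalues = 1296 spanning trees. The largest eigenvalue, 6, is at most the vertex count 6.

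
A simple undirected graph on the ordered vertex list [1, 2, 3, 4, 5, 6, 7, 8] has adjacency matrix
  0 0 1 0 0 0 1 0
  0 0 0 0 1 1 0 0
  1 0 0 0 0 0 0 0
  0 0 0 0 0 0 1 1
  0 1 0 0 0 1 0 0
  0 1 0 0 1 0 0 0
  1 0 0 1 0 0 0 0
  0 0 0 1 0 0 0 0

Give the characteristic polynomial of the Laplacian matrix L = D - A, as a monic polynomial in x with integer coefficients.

Reading degrees in the order [1, 2, 3, 4, 5, 6, 7, 8] gives [2, 2, 1, 2, 2, 2, 2, 1]; set D = diag(2, 2, 1, 2, 2, 2, 2, 1) and form L = D - A. L has integer entries, so p(x) = det(xI - L) has integer coefficients. Expanding the determinant yields x^8 - 14x^7 + 78x^6 - 218x^5 + 314x^4 - 210x^3 + 45x^2. Since p(0) = det(-L) = 0, x divides p(x). The largest eigenvalue, 3.6180, is at most the vertex count 8.

x^8 - 14x^7 + 78x^6 - 218x^5 + 314x^4 - 210x^3 + 45x^2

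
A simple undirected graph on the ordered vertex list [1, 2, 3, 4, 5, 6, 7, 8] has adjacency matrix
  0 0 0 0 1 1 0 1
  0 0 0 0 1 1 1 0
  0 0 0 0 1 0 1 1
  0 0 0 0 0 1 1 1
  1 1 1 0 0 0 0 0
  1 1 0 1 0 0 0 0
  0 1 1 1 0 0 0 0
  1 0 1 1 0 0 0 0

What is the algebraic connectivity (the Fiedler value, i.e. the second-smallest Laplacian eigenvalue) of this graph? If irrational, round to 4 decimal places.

2

With the vertex order [1, 2, 3, 4, 5, 6, 7, 8], the degrees are [3, 3, 3, 3, 3, 3, 3, 3], giving D = diag(3, 3, 3, 3, 3, 3, 3, 3) and L = D - A. Computing the eigenvalues of L and sorting gives [0, 2, 2, 2, 4, 4, 4, 6]. The Fiedler value lambda_2 = 2 is strictly positive, so the graph is connected.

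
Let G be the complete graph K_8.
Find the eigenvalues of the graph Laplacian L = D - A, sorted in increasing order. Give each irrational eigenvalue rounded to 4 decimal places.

[0, 8, 8, 8, 8, 8, 8, 8]

The graph has 8 vertices and degree multiset [7, 7, 7, 7, 7, 7, 7, 7]; D is the diagonal matrix of degrees and L = D - A. Since every row of L sums to 0, the all-ones vector is in the kernel and 0 is an eigenvalue. The largest eigenvalue, 8, is at most the vertex count 8.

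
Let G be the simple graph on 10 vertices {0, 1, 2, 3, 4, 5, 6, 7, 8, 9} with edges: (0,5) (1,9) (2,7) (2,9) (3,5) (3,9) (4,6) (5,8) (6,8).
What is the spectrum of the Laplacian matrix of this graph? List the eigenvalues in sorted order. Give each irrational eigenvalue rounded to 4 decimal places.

[0, 0.1378, 0.4258, 0.6323, 1.3282, 1.5820, 2.3435, 3.0242, 3.9923, 4.5340]

Each diagonal entry of L is the vertex degree and each off-diagonal entry is -1 where an edge is present, 0 otherwise; in the order [0, 1, 2, 3, 4, 5, 6, 7, 8, 9] the diagonal is [1, 1, 2, 2, 1, 3, 2, 1, 2, 3]. Since every row of L sums to 0, the all-ones vector is in the kernel and 0 is an eigenvalue. The single zero eigenvalue shows the graph is connected. The eigenvalues sum to 18, which equals trace(L) = 2|E|. The largest eigenvalue, 4.5340, is at most the vertex count 10.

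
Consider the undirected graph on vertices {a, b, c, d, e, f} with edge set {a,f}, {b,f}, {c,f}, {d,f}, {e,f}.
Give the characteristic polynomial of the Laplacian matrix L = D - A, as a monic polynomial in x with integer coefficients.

x^6 - 10x^5 + 30x^4 - 40x^3 + 25x^2 - 6x

With the vertex order [a, b, c, d, e, f], the degrees are [1, 1, 1, 1, 1, 5], giving D = diag(1, 1, 1, 1, 1, 5) and L = D - A. Computing det(xI - L) by cofactor expansion (or equivalently via sum-over-permutations) gives x^6 - 10x^5 + 30x^4 - 40x^3 + 25x^2 - 6x. The constant term is 0 because L is singular (the all-ones vector lies in its kernel). The eigenvalues sum to 10, which equals trace(L) = 2|E|. There is one zero in the spectrum, matching the 1 component.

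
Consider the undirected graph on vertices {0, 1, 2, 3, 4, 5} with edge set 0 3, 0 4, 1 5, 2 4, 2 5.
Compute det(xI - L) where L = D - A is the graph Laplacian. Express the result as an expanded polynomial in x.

With the vertex order [0, 1, 2, 3, 4, 5], the degrees are [2, 1, 2, 1, 2, 2], giving D = diag(2, 1, 2, 1, 2, 2) and L = D - A. Computing det(xI - L) by cofactor expansion (or equivalently via sum-over-permutations) gives x^6 - 10x^5 + 36x^4 - 56x^3 + 35x^2 - 6x. Since p(0) = det(-L) = 0, x divides p(x). There is one zero in the spectrum, matching the 1 component.

x^6 - 10x^5 + 36x^4 - 56x^3 + 35x^2 - 6x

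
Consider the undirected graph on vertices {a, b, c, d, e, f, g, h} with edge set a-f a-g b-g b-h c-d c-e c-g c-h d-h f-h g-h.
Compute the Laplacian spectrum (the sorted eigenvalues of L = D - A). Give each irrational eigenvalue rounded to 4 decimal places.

[0, 0.7308, 1.3191, 1.7393, 2.6567, 3.8219, 5.5393, 6.1929]

Reading degrees in the order [a, b, c, d, e, f, g, h] gives [2, 2, 4, 2, 1, 2, 4, 5]; set D = diag(2, 2, 4, 2, 1, 2, 4, 5) and form L = D - A. L is symmetric positive semidefinite, so every eigenvalue is real and nonnegative.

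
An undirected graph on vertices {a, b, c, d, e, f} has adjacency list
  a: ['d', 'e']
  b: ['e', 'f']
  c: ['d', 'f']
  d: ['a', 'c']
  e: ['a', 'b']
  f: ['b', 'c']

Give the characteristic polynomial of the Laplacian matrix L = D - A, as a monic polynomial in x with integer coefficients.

With the vertex order [a, b, c, d, e, f], the degrees are [2, 2, 2, 2, 2, 2], giving D = diag(2, 2, 2, 2, 2, 2) and L = D - A. The eigenvalues of L are [0, 1, 1, 3, 3, 4]; the characteristic polynomial is the product of (x - lambda_i), which multiplies out to x^6 - 12x^5 + 54x^4 - 112x^3 + 105x^2 - 36x. The coefficient of x^5 equals -trace(L) = -12, matching the sum of degrees.

x^6 - 12x^5 + 54x^4 - 112x^3 + 105x^2 - 36x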